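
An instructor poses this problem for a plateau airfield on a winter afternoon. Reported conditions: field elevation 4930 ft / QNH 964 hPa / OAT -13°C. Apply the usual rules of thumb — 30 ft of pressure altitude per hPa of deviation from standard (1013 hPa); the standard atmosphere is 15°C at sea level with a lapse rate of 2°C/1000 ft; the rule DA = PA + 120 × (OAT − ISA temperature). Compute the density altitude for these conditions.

Pressure altitude = 4930 + (1013 − 964) × 30 = 4930 + (+1470) = 6400 ft.
ISA temperature at 6400 ft = 15 − 2 × (6400/1000) = 2.2°C.
ISA deviation = -13 − 2.2 = -15.2°C.
Density altitude = 6400 + 120 × (-15.2) = 4576 ft.

4576 ft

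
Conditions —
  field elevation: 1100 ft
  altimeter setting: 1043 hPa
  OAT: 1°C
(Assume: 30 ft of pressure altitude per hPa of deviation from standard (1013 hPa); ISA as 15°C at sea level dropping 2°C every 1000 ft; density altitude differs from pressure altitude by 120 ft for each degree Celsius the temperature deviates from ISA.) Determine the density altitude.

-1432 ft

Pressure altitude = 1100 + (1013 − 1043) × 30 = 1100 + (-900) = 200 ft.
ISA temperature at 200 ft = 15 − 2 × (200/1000) = 14.6°C.
ISA deviation = 1 − 14.6 = -13.6°C.
Density altitude = 200 + 120 × (-13.6) = -1432 ft.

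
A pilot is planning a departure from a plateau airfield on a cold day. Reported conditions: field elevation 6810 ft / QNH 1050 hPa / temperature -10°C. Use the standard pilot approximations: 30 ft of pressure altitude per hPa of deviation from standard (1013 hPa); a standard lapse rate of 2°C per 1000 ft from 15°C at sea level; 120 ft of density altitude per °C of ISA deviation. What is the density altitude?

4068 ft

Pressure altitude = 6810 + (1013 − 1050) × 30 = 6810 + (-1110) = 5700 ft.
ISA temperature at 5700 ft = 15 − 2 × (5700/1000) = 3.6°C.
ISA deviation = -10 − 3.6 = -13.6°C.
Density altitude = 5700 + 120 × (-13.6) = 4068 ft.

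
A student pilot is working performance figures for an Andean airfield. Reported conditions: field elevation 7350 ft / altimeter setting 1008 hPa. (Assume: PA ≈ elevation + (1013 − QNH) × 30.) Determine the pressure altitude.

7500 ft

Pressure correction = (1013 − 1008) × 30 = +150 ft.
Pressure altitude = 7350 + (+150) = 7500 ft.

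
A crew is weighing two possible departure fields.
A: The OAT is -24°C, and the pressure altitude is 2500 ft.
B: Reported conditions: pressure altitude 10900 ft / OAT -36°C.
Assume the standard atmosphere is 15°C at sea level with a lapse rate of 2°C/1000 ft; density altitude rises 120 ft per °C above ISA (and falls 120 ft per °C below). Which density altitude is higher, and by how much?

A: ISA temp = 10°C, deviation -34°C, DA = 2500 + 120 × (-34) = -1580 ft.
B: ISA temp = -6.8°C, deviation -29.2°C, DA = 10900 + 120 × (-29.2) = 7396 ft.
B is higher by 7396 − (-1580) = 8976 ft.

B by 8976 ft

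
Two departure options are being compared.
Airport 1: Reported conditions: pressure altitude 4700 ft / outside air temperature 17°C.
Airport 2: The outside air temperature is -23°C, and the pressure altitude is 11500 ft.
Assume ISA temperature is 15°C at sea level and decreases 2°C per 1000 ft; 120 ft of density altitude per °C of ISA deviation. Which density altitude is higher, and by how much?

Airport 2 by 3632 ft

Airport 1: ISA temp = 5.6°C, deviation +11.4°C, DA = 4700 + 120 × 11.4 = 6068 ft.
Airport 2: ISA temp = -8°C, deviation -15°C, DA = 11500 + 120 × (-15) = 9700 ft.
Airport 2 is higher by 9700 − 6068 = 3632 ft.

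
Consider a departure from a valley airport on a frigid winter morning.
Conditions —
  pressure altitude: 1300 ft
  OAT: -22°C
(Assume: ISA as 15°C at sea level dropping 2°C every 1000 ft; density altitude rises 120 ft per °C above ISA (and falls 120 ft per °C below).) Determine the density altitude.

-2828 ft

ISA temperature at 1300 ft = 15 − 2 × (1300/1000) = 12.4°C.
ISA deviation = -22 − 12.4 = -34.4°C.
Density altitude = 1300 + 120 × (-34.4) = 1300 + (-4128) = -2828 ft.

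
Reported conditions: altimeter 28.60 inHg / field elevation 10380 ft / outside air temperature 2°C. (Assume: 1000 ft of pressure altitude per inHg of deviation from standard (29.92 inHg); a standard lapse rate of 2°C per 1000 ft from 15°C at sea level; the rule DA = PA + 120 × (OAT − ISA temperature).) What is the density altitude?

Pressure altitude = 10380 + (29.92 − 28.60) × 1000 = 10380 + (+1320) = 11700 ft.
ISA temperature at 11700 ft = 15 − 2 × (11700/1000) = -8.4°C.
ISA deviation = 2 − (-8.4) = +10.4°C.
Density altitude = 11700 + 120 × (10.4) = 12948 ft.

12948 ft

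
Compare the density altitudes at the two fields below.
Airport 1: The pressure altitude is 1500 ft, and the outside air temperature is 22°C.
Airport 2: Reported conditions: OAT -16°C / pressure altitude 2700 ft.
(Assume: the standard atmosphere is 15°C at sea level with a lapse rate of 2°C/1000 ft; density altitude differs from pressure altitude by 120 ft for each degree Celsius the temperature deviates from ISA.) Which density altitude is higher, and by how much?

Airport 1: ISA temp = 12°C, deviation +10°C, DA = 1500 + 120 × 10 = 2700 ft.
Airport 2: ISA temp = 9.6°C, deviation -25.6°C, DA = 2700 + 120 × (-25.6) = -372 ft.
Airport 1 is higher by 2700 − (-372) = 3072 ft.

Airport 1 by 3072 ft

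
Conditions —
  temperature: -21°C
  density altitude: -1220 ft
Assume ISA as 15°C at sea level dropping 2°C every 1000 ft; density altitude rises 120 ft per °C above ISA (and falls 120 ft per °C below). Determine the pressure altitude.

2500 ft

DA = PA + 120 × (OAT − (15 − 2·PA/1000)) = PA + 120·OAT − 1800 + 0.24·PA = 1.24·PA + 120·OAT − 1800.
So 1.24·PA = -1220 − 120 × (-21) + 1800 = 3100.
PA = 3100 / 1.24 = 2500 ft.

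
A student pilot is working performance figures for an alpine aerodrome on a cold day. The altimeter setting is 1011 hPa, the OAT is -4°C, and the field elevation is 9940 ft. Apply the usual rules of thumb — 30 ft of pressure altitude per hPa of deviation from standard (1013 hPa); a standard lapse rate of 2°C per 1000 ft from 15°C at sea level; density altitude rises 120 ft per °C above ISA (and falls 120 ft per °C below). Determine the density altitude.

10120 ft

Pressure altitude = 9940 + (1013 − 1011) × 30 = 9940 + (+60) = 10000 ft.
ISA temperature at 10000 ft = 15 − 2 × (10000/1000) = -5°C.
ISA deviation = -4 − (-5) = +1°C.
Density altitude = 10000 + 120 × (1) = 10120 ft.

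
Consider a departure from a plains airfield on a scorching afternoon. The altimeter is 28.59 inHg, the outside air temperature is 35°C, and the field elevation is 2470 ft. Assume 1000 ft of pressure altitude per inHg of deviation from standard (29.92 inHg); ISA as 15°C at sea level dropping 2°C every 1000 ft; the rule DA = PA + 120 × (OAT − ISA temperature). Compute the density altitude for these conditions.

Pressure altitude = 2470 + (29.92 − 28.59) × 1000 = 2470 + (+1330) = 3800 ft.
ISA temperature at 3800 ft = 15 − 2 × (3800/1000) = 7.4°C.
ISA deviation = 35 − 7.4 = +27.6°C.
Density altitude = 3800 + 120 × (27.6) = 7112 ft.

7112 ft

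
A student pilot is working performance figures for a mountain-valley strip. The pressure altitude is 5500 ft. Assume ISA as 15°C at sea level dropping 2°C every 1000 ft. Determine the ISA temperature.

ISA temperature = 15 − 2 × (5500/1000) = 15 − 11 = 4°C.

4°C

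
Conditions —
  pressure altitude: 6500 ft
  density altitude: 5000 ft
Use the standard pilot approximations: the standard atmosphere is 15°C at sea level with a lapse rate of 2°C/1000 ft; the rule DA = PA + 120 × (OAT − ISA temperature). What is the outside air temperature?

Density altitude − pressure altitude = 5000 − 6500 = -1500 ft.
At 120 ft/°C that is an ISA deviation of -1500/120 = -12.5°C.
ISA temperature at 6500 ft = 15 − 2 × (6500/1000) = 2°C.
OAT = ISA + deviation = 2 + (-12.5) = -10.5°C.

-10.5°C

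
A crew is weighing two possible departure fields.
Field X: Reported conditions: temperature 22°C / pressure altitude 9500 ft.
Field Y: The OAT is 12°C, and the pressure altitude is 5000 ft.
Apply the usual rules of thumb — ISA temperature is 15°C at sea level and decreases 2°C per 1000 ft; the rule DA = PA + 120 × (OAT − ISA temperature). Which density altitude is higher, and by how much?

Field X by 6780 ft

Field X: ISA temp = -4°C, deviation +26°C, DA = 9500 + 120 × 26 = 12620 ft.
Field Y: ISA temp = 5°C, deviation +7°C, DA = 5000 + 120 × 7 = 5840 ft.
Field X is higher by 12620 − 5840 = 6780 ft.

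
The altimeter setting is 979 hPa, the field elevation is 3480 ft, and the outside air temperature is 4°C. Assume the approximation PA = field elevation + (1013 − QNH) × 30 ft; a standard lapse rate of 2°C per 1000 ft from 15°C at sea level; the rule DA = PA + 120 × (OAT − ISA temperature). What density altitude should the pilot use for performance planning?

Pressure altitude = 3480 + (1013 − 979) × 30 = 3480 + (+1020) = 4500 ft.
ISA temperature at 4500 ft = 15 − 2 × (4500/1000) = 6°C.
ISA deviation = 4 − 6 = -2°C.
Density altitude = 4500 + 120 × (-2) = 4260 ft.

4260 ft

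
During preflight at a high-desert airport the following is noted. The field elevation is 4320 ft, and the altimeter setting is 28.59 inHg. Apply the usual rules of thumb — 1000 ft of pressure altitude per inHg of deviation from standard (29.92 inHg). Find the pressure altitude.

5650 ft

Pressure correction = (29.92 − 28.59) × 1000 = +1330 ft.
Pressure altitude = 4320 + (+1330) = 5650 ft.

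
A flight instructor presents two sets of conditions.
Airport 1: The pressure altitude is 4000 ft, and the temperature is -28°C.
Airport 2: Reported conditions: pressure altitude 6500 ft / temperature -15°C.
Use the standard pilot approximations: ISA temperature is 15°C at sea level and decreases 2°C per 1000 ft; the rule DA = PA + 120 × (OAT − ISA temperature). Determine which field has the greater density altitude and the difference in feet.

Airport 1: ISA temp = 7°C, deviation -35°C, DA = 4000 + 120 × (-35) = -200 ft.
Airport 2: ISA temp = 2°C, deviation -17°C, DA = 6500 + 120 × (-17) = 4460 ft.
Airport 2 is higher by 4460 − (-200) = 4660 ft.

Airport 2 by 4660 ft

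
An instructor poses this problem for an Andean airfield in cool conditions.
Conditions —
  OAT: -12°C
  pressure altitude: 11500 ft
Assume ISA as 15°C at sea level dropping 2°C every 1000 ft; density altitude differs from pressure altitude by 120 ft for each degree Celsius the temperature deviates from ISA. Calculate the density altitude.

ISA temperature at 11500 ft = 15 − 2 × (11500/1000) = -8°C.
ISA deviation = -12 − (-8) = -4°C.
Density altitude = 11500 + 120 × (-4) = 11500 + (-480) = 11020 ft.

11020 ft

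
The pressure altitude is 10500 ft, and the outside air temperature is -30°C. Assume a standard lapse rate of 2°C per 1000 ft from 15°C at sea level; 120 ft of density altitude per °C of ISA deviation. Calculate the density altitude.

7620 ft

ISA temperature at 10500 ft = 15 − 2 × (10500/1000) = -6°C.
ISA deviation = -30 − (-6) = -24°C.
Density altitude = 10500 + 120 × (-24) = 10500 + (-2880) = 7620 ft.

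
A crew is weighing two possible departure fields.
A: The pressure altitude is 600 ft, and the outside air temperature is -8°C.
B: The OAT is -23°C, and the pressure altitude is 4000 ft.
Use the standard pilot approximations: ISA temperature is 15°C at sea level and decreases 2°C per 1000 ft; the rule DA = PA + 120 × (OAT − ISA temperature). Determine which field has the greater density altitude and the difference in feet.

A: ISA temp = 13.8°C, deviation -21.8°C, DA = 600 + 120 × (-21.8) = -2016 ft.
B: ISA temp = 7°C, deviation -30°C, DA = 4000 + 120 × (-30) = 400 ft.
B is higher by 400 − (-2016) = 2416 ft.

B by 2416 ft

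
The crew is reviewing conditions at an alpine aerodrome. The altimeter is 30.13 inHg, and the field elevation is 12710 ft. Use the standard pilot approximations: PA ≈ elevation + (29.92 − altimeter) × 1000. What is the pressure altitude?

Pressure correction = (29.92 − 30.13) × 1000 = -210 ft.
Pressure altitude = 12710 + (-210) = 12500 ft.

12500 ft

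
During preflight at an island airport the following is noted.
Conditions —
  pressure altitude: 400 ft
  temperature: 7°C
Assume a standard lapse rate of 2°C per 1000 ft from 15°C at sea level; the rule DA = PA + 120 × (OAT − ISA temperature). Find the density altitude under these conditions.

ISA temperature at 400 ft = 15 − 2 × (400/1000) = 14.2°C.
ISA deviation = 7 − 14.2 = -7.2°C.
Density altitude = 400 + 120 × (-7.2) = 400 + (-864) = -464 ft.

-464 ft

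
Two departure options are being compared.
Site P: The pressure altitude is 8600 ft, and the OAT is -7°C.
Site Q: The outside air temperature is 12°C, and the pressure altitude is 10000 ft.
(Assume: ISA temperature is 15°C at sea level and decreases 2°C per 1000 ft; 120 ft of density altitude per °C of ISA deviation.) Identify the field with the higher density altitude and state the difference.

Site P: ISA temp = -2.2°C, deviation -4.8°C, DA = 8600 + 120 × (-4.8) = 8024 ft.
Site Q: ISA temp = -5°C, deviation +17°C, DA = 10000 + 120 × 17 = 12040 ft.
Site Q is higher by 12040 − 8024 = 4016 ft.

Site Q by 4016 ft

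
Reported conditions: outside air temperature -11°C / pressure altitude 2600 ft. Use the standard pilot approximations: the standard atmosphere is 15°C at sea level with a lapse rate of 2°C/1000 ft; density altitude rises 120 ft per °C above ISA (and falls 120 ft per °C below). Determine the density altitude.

ISA temperature at 2600 ft = 15 − 2 × (2600/1000) = 9.8°C.
ISA deviation = -11 − 9.8 = -20.8°C.
Density altitude = 2600 + 120 × (-20.8) = 2600 + (-2496) = 104 ft.

104 ft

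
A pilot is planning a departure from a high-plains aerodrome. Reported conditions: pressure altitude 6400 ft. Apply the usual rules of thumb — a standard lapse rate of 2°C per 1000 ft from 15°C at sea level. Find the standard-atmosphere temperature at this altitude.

2.2°C

ISA temperature = 15 − 2 × (6400/1000) = 15 − 12.8 = 2.2°C.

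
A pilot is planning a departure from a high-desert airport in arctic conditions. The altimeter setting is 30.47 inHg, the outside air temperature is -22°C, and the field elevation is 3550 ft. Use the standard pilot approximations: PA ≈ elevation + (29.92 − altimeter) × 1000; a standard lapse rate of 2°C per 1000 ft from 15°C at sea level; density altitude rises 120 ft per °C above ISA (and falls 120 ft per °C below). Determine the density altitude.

-720 ft

Pressure altitude = 3550 + (29.92 − 30.47) × 1000 = 3550 + (-550) = 3000 ft.
ISA temperature at 3000 ft = 15 − 2 × (3000/1000) = 9°C.
ISA deviation = -22 − 9 = -31°C.
Density altitude = 3000 + 120 × (-31) = -720 ft.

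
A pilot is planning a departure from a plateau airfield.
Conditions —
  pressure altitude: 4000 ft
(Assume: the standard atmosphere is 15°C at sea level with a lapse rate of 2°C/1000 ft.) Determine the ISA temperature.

7°C

ISA temperature = 15 − 2 × (4000/1000) = 15 − 8 = 7°C.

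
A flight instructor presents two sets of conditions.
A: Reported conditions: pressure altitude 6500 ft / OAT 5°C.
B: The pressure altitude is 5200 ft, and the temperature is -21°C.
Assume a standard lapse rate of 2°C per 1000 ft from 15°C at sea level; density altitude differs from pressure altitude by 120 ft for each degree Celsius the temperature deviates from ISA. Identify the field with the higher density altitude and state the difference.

A by 4732 ft

A: ISA temp = 2°C, deviation +3°C, DA = 6500 + 120 × 3 = 6860 ft.
B: ISA temp = 4.6°C, deviation -25.6°C, DA = 5200 + 120 × (-25.6) = 2128 ft.
A is higher by 6860 − 2128 = 4732 ft.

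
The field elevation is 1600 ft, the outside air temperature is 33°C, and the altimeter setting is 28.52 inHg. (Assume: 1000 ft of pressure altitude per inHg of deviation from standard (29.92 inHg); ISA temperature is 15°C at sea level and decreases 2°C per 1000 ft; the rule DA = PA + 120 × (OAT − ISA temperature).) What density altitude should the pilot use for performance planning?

Pressure altitude = 1600 + (29.92 − 28.52) × 1000 = 1600 + (+1400) = 3000 ft.
ISA temperature at 3000 ft = 15 − 2 × (3000/1000) = 9°C.
ISA deviation = 33 − 9 = +24°C.
Density altitude = 3000 + 120 × (24) = 5880 ft.

5880 ft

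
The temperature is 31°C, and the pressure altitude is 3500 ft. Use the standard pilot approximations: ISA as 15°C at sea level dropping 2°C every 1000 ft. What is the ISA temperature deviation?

ISA+23°C

ISA temperature at 3500 ft = 15 − 2 × (3500/1000) = 8°C.
Deviation = OAT − ISA = 31 − 8 = +23°C.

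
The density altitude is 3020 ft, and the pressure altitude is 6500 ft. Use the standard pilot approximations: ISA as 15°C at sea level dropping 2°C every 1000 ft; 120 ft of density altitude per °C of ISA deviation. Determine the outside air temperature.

Density altitude − pressure altitude = 3020 − 6500 = -3480 ft.
At 120 ft/°C that is an ISA deviation of -3480/120 = -29°C.
ISA temperature at 6500 ft = 15 − 2 × (6500/1000) = 2°C.
OAT = ISA + deviation = 2 + (-29) = -27°C.

-27°C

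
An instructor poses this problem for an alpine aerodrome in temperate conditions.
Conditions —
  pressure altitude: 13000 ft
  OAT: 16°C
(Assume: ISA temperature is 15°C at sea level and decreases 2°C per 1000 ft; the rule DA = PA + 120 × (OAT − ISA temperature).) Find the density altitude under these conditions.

ISA temperature at 13000 ft = 15 − 2 × (13000/1000) = -11°C.
ISA deviation = 16 − (-11) = +27°C.
Density altitude = 13000 + 120 × (27) = 13000 + (+3240) = 16240 ft.

16240 ft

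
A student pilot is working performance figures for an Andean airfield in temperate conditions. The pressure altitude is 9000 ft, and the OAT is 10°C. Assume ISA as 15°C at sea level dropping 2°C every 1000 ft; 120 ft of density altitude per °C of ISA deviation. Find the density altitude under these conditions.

ISA temperature at 9000 ft = 15 − 2 × (9000/1000) = -3°C.
ISA deviation = 10 − (-3) = +13°C.
Density altitude = 9000 + 120 × (13) = 9000 + (+1560) = 10560 ft.

10560 ft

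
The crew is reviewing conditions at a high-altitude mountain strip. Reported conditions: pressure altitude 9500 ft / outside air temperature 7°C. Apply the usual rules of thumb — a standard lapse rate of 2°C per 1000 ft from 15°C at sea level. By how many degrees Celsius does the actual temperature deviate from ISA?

ISA+11°C

ISA temperature at 9500 ft = 15 − 2 × (9500/1000) = -4°C.
Deviation = OAT − ISA = 7 − (-4) = +11°C.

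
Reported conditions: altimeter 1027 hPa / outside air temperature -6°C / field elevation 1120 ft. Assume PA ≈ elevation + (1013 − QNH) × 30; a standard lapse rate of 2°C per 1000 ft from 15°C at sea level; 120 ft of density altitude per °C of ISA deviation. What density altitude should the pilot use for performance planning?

Pressure altitude = 1120 + (1013 − 1027) × 30 = 1120 + (-420) = 700 ft.
ISA temperature at 700 ft = 15 − 2 × (700/1000) = 13.6°C.
ISA deviation = -6 − 13.6 = -19.6°C.
Density altitude = 700 + 120 × (-19.6) = -1652 ft.

-1652 ft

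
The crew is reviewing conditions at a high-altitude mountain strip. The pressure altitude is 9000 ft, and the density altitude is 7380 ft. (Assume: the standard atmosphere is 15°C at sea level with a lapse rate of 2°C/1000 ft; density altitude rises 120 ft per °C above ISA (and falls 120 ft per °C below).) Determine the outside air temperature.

-16.5°C

Density altitude − pressure altitude = 7380 − 9000 = -1620 ft.
At 120 ft/°C that is an ISA deviation of -1620/120 = -13.5°C.
ISA temperature at 9000 ft = 15 − 2 × (9000/1000) = -3°C.
OAT = ISA + deviation = -3 + (-13.5) = -16.5°C.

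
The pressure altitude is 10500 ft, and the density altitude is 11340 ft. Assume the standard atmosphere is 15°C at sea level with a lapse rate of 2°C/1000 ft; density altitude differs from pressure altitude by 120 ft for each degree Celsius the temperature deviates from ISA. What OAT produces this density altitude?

Density altitude − pressure altitude = 11340 − 10500 = +840 ft.
At 120 ft/°C that is an ISA deviation of 840/120 = +7°C.
ISA temperature at 10500 ft = 15 − 2 × (10500/1000) = -6°C.
OAT = ISA + deviation = -6 + (+7) = 1°C.

1°C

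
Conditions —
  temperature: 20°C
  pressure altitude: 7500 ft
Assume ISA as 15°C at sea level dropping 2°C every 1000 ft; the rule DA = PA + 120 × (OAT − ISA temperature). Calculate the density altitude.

ISA temperature at 7500 ft = 15 − 2 × (7500/1000) = 0°C.
ISA deviation = 20 − 0 = +20°C.
Density altitude = 7500 + 120 × (20) = 7500 + (+2400) = 9900 ft.

9900 ft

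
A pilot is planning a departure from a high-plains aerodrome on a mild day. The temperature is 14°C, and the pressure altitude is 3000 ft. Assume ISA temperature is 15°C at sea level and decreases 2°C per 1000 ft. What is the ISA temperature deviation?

ISA temperature at 3000 ft = 15 − 2 × (3000/1000) = 9°C.
Deviation = OAT − ISA = 14 − 9 = +5°C.

ISA+5°C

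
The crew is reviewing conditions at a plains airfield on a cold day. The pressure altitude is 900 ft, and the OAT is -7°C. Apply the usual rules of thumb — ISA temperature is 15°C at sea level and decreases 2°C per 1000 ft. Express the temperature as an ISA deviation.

ISA-20.2°C

ISA temperature at 900 ft = 15 − 2 × (900/1000) = 13.2°C.
Deviation = OAT − ISA = -7 − 13.2 = -20.2°C.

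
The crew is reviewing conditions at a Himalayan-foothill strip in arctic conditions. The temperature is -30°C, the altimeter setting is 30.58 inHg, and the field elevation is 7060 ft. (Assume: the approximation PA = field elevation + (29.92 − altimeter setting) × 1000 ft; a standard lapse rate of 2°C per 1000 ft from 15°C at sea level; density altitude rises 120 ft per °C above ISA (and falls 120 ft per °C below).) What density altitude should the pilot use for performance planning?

2536 ft

Pressure altitude = 7060 + (29.92 − 30.58) × 1000 = 7060 + (-660) = 6400 ft.
ISA temperature at 6400 ft = 15 − 2 × (6400/1000) = 2.2°C.
ISA deviation = -30 − 2.2 = -32.2°C.
Density altitude = 6400 + 120 × (-32.2) = 2536 ft.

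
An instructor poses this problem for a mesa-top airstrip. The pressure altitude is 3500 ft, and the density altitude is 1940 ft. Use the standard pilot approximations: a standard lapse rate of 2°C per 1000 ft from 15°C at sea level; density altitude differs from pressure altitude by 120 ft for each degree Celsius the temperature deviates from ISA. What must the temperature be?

Density altitude − pressure altitude = 1940 − 3500 = -1560 ft.
At 120 ft/°C that is an ISA deviation of -1560/120 = -13°C.
ISA temperature at 3500 ft = 15 − 2 × (3500/1000) = 8°C.
OAT = ISA + deviation = 8 + (-13) = -5°C.

-5°C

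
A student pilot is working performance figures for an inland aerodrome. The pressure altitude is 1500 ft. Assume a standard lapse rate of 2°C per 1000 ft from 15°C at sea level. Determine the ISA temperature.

12°C

ISA temperature = 15 − 2 × (1500/1000) = 15 − 3 = 12°C.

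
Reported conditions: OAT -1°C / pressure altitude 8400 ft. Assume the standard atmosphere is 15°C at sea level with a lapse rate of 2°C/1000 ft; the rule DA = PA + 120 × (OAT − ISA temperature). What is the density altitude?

ISA temperature at 8400 ft = 15 − 2 × (8400/1000) = -1.8°C.
ISA deviation = -1 − (-1.8) = +0.8°C.
Density altitude = 8400 + 120 × (0.8) = 8400 + (+96) = 8496 ft.

8496 ft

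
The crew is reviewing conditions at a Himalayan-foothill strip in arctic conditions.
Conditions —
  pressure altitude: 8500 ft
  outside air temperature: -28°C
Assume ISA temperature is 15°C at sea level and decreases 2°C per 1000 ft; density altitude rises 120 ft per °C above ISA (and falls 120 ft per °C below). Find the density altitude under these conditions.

5380 ft

ISA temperature at 8500 ft = 15 − 2 × (8500/1000) = -2°C.
ISA deviation = -28 − (-2) = -26°C.
Density altitude = 8500 + 120 × (-26) = 8500 + (-3120) = 5380 ft.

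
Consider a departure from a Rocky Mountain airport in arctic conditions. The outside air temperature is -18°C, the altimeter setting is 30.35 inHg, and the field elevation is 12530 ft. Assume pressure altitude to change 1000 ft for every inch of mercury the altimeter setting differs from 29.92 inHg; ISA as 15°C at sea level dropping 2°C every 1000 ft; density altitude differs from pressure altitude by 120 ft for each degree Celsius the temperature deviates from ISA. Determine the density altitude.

11044 ft

Pressure altitude = 12530 + (29.92 − 30.35) × 1000 = 12530 + (-430) = 12100 ft.
ISA temperature at 12100 ft = 15 − 2 × (12100/1000) = -9.2°C.
ISA deviation = -18 − (-9.2) = -8.8°C.
Density altitude = 12100 + 120 × (-8.8) = 11044 ft.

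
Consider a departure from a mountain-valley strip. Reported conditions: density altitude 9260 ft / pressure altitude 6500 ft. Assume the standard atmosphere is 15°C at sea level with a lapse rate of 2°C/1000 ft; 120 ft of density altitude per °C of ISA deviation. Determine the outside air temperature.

25°C

Density altitude − pressure altitude = 9260 − 6500 = +2760 ft.
At 120 ft/°C that is an ISA deviation of 2760/120 = +23°C.
ISA temperature at 6500 ft = 15 − 2 × (6500/1000) = 2°C.
OAT = ISA + deviation = 2 + (+23) = 25°C.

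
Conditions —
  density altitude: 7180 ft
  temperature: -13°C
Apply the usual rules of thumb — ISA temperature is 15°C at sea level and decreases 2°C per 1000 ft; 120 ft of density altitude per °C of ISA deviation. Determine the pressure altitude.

8500 ft

DA = PA + 120 × (OAT − (15 − 2·PA/1000)) = PA + 120·OAT − 1800 + 0.24·PA = 1.24·PA + 120·OAT − 1800.
So 1.24·PA = 7180 − 120 × (-13) + 1800 = 10540.
PA = 10540 / 1.24 = 8500 ft.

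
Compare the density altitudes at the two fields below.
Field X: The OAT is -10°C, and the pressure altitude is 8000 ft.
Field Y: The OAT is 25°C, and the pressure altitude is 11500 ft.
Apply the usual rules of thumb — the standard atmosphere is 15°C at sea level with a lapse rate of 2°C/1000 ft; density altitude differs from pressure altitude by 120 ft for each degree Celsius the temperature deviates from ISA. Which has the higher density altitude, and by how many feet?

Field X: ISA temp = -1°C, deviation -9°C, DA = 8000 + 120 × (-9) = 6920 ft.
Field Y: ISA temp = -8°C, deviation +33°C, DA = 11500 + 120 × 33 = 15460 ft.
Field Y is higher by 15460 − 6920 = 8540 ft.

Field Y by 8540 ft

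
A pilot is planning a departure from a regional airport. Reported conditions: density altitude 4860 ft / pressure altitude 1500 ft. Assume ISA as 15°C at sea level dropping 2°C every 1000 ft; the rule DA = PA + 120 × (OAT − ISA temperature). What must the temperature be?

Density altitude − pressure altitude = 4860 − 1500 = +3360 ft.
At 120 ft/°C that is an ISA deviation of 3360/120 = +28°C.
ISA temperature at 1500 ft = 15 − 2 × (1500/1000) = 12°C.
OAT = ISA + deviation = 12 + (+28) = 40°C.

40°C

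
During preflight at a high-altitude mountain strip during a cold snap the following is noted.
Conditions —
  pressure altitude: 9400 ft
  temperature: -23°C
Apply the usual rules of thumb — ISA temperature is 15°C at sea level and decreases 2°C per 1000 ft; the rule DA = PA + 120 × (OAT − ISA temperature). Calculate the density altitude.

ISA temperature at 9400 ft = 15 − 2 × (9400/1000) = -3.8°C.
ISA deviation = -23 − (-3.8) = -19.2°C.
Density altitude = 9400 + 120 × (-19.2) = 9400 + (-2304) = 7096 ft.

7096 ft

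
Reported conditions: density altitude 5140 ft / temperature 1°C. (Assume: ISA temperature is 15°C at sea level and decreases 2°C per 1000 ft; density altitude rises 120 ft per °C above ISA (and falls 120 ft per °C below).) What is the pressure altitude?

DA = PA + 120 × (OAT − (15 − 2·PA/1000)) = PA + 120·OAT − 1800 + 0.24·PA = 1.24·PA + 120·OAT − 1800.
So 1.24·PA = 5140 − 120 × 1 + 1800 = 6820.
PA = 6820 / 1.24 = 5500 ft.

5500 ft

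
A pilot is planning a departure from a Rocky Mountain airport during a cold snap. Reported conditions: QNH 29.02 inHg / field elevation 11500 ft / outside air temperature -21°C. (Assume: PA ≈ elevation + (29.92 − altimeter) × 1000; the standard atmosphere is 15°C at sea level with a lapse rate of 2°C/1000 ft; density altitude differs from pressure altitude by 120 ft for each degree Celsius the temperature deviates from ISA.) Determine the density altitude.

Pressure altitude = 11500 + (29.92 − 29.02) × 1000 = 11500 + (+900) = 12400 ft.
ISA temperature at 12400 ft = 15 − 2 × (12400/1000) = -9.8°C.
ISA deviation = -21 − (-9.8) = -11.2°C.
Density altitude = 12400 + 120 × (-11.2) = 11056 ft.

11056 ft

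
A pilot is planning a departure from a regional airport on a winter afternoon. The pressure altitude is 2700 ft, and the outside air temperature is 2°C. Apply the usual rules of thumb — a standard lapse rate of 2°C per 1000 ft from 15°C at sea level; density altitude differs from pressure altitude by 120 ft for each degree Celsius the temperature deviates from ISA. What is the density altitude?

ISA temperature at 2700 ft = 15 − 2 × (2700/1000) = 9.6°C.
ISA deviation = 2 − 9.6 = -7.6°C.
Density altitude = 2700 + 120 × (-7.6) = 2700 + (-912) = 1788 ft.

1788 ft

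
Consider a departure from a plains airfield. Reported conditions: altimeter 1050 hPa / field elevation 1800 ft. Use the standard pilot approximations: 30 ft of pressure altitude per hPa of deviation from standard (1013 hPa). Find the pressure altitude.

Pressure correction = (1013 − 1050) × 30 = -1110 ft.
Pressure altitude = 1800 + (-1110) = 690 ft.

690 ft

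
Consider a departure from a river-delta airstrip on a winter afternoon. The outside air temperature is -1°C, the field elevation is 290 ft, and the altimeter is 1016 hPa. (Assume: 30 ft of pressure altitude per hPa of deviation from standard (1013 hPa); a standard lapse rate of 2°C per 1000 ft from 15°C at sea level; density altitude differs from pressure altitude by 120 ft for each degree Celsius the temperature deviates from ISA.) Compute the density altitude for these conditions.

Pressure altitude = 290 + (1013 − 1016) × 30 = 290 + (-90) = 200 ft.
ISA temperature at 200 ft = 15 − 2 × (200/1000) = 14.6°C.
ISA deviation = -1 − 14.6 = -15.6°C.
Density altitude = 200 + 120 × (-15.6) = -1672 ft.

-1672 ft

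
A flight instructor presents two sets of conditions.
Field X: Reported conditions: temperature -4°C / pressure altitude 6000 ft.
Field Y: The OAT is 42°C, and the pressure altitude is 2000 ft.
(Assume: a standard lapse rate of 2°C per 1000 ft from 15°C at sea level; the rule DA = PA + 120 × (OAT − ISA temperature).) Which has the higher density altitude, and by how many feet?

Field X: ISA temp = 3°C, deviation -7°C, DA = 6000 + 120 × (-7) = 5160 ft.
Field Y: ISA temp = 11°C, deviation +31°C, DA = 2000 + 120 × 31 = 5720 ft.
Field Y is higher by 5720 − 5160 = 560 ft.

Field Y by 560 ft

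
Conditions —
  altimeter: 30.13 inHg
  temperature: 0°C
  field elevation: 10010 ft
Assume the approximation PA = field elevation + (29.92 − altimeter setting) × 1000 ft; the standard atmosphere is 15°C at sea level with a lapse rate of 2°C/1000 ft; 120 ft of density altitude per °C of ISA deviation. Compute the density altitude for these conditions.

Pressure altitude = 10010 + (29.92 − 30.13) × 1000 = 10010 + (-210) = 9800 ft.
ISA temperature at 9800 ft = 15 − 2 × (9800/1000) = -4.6°C.
ISA deviation = 0 − (-4.6) = +4.6°C.
Density altitude = 9800 + 120 × (4.6) = 10352 ft.

10352 ft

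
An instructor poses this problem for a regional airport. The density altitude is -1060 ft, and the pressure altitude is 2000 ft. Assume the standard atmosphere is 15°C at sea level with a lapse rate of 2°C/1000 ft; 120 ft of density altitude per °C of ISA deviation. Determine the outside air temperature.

-14.5°C

Density altitude − pressure altitude = -1060 − 2000 = -3060 ft.
At 120 ft/°C that is an ISA deviation of -3060/120 = -25.5°C.
ISA temperature at 2000 ft = 15 − 2 × (2000/1000) = 11°C.
OAT = ISA + deviation = 11 + (-25.5) = -14.5°C.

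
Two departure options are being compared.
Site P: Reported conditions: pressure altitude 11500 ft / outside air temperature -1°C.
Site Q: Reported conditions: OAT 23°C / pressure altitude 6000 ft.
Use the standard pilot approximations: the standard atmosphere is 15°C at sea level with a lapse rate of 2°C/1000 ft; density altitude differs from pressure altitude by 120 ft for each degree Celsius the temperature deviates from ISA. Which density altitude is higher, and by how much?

Site P: ISA temp = -8°C, deviation +7°C, DA = 11500 + 120 × 7 = 12340 ft.
Site Q: ISA temp = 3°C, deviation +20°C, DA = 6000 + 120 × 20 = 8400 ft.
Site P is higher by 12340 − 8400 = 3940 ft.

Site P by 3940 ft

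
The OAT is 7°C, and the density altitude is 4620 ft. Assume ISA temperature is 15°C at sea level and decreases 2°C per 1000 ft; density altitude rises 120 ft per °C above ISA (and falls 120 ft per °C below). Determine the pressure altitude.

DA = PA + 120 × (OAT − (15 − 2·PA/1000)) = PA + 120·OAT − 1800 + 0.24·PA = 1.24·PA + 120·OAT − 1800.
So 1.24·PA = 4620 − 120 × 7 + 1800 = 5580.
PA = 5580 / 1.24 = 4500 ft.

4500 ft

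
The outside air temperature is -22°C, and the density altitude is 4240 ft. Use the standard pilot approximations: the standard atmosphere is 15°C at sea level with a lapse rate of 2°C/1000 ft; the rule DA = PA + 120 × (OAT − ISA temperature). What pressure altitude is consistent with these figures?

DA = PA + 120 × (OAT − (15 − 2·PA/1000)) = PA + 120·OAT − 1800 + 0.24·PA = 1.24·PA + 120·OAT − 1800.
So 1.24·PA = 4240 − 120 × (-22) + 1800 = 8680.
PA = 8680 / 1.24 = 7000 ft.

7000 ft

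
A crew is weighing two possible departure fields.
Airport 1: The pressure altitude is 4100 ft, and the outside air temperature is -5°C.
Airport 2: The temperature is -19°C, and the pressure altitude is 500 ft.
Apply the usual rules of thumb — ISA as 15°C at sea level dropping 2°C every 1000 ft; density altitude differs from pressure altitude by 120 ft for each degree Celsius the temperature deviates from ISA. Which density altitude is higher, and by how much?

Airport 1 by 6144 ft

Airport 1: ISA temp = 6.8°C, deviation -11.8°C, DA = 4100 + 120 × (-11.8) = 2684 ft.
Airport 2: ISA temp = 14°C, deviation -33°C, DA = 500 + 120 × (-33) = -3460 ft.
Airport 1 is higher by 2684 − (-3460) = 6144 ft.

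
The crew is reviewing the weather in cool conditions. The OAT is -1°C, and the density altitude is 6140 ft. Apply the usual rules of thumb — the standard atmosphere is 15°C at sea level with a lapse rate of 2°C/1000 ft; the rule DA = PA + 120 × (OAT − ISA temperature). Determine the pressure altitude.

DA = PA + 120 × (OAT − (15 − 2·PA/1000)) = PA + 120·OAT − 1800 + 0.24·PA = 1.24·PA + 120·OAT − 1800.
So 1.24·PA = 6140 − 120 × (-1) + 1800 = 8060.
PA = 8060 / 1.24 = 6500 ft.

6500 ft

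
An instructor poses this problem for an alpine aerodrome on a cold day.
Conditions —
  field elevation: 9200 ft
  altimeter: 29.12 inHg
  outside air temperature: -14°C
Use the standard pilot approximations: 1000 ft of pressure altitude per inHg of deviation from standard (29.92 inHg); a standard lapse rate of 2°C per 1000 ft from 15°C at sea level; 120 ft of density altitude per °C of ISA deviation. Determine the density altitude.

8920 ft

Pressure altitude = 9200 + (29.92 − 29.12) × 1000 = 9200 + (+800) = 10000 ft.
ISA temperature at 10000 ft = 15 − 2 × (10000/1000) = -5°C.
ISA deviation = -14 − (-5) = -9°C.
Density altitude = 10000 + 120 × (-9) = 8920 ft.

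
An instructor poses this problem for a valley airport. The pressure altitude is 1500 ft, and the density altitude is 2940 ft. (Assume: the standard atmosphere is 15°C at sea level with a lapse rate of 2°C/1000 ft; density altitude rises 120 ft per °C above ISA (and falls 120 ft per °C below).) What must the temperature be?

24°C

Density altitude − pressure altitude = 2940 − 1500 = +1440 ft.
At 120 ft/°C that is an ISA deviation of 1440/120 = +12°C.
ISA temperature at 1500 ft = 15 − 2 × (1500/1000) = 12°C.
OAT = ISA + deviation = 12 + (+12) = 24°C.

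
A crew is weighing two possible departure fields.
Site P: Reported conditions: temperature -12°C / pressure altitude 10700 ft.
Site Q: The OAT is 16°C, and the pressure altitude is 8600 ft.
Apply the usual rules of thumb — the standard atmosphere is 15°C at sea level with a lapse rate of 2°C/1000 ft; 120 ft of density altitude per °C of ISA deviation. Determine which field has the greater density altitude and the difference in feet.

Site Q by 756 ft

Site P: ISA temp = -6.4°C, deviation -5.6°C, DA = 10700 + 120 × (-5.6) = 10028 ft.
Site Q: ISA temp = -2.2°C, deviation +18.2°C, DA = 8600 + 120 × 18.2 = 10784 ft.
Site Q is higher by 10784 − 10028 = 756 ft.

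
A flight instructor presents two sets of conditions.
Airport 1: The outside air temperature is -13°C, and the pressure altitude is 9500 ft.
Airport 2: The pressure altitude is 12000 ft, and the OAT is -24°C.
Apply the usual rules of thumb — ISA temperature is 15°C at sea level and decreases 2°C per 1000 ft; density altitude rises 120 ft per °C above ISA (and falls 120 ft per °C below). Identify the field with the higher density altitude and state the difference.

Airport 2 by 1780 ft

Airport 1: ISA temp = -4°C, deviation -9°C, DA = 9500 + 120 × (-9) = 8420 ft.
Airport 2: ISA temp = -9°C, deviation -15°C, DA = 12000 + 120 × (-15) = 10200 ft.
Airport 2 is higher by 10200 − 8420 = 1780 ft.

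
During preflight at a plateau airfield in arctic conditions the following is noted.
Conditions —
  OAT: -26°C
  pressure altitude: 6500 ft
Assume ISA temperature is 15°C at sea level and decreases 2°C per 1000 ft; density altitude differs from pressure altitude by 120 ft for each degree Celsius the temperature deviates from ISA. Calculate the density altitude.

ISA temperature at 6500 ft = 15 − 2 × (6500/1000) = 2°C.
ISA deviation = -26 − 2 = -28°C.
Density altitude = 6500 + 120 × (-28) = 6500 + (-3360) = 3140 ft.

3140 ft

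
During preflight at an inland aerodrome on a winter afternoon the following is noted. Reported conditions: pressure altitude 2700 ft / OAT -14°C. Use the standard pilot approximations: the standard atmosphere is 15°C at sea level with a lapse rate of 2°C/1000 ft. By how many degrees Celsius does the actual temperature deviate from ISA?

ISA temperature at 2700 ft = 15 − 2 × (2700/1000) = 9.6°C.
Deviation = OAT − ISA = -14 − 9.6 = -23.6°C.

ISA-23.6°C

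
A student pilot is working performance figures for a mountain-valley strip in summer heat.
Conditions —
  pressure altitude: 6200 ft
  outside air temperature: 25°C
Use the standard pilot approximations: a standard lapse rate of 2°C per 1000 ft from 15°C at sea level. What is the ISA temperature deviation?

ISA+22.4°C

ISA temperature at 6200 ft = 15 − 2 × (6200/1000) = 2.6°C.
Deviation = OAT − ISA = 25 − 2.6 = +22.4°C.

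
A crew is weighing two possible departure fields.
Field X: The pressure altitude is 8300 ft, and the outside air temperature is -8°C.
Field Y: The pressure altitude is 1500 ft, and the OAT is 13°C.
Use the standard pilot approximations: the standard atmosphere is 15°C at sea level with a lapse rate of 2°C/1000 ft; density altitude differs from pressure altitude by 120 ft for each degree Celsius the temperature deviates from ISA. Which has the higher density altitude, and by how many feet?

Field X: ISA temp = -1.6°C, deviation -6.4°C, DA = 8300 + 120 × (-6.4) = 7532 ft.
Field Y: ISA temp = 12°C, deviation +1°C, DA = 1500 + 120 × 1 = 1620 ft.
Field X is higher by 7532 − 1620 = 5912 ft.

Field X by 5912 ft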